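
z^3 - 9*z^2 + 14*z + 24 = (z - 6)*(z - 4)*(z + 1)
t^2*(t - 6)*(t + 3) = t^4 - 3*t^3 - 18*t^2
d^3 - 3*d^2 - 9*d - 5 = (d - 5)*(d + 1)^2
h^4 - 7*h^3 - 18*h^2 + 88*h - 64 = (h - 8)*(h - 2)*(h - 1)*(h + 4)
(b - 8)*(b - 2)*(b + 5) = b^3 - 5*b^2 - 34*b + 80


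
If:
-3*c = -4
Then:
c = 4/3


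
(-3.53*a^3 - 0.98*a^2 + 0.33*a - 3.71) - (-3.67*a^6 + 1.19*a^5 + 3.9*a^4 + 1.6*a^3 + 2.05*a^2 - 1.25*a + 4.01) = 3.67*a^6 - 1.19*a^5 - 3.9*a^4 - 5.13*a^3 - 3.03*a^2 + 1.58*a - 7.72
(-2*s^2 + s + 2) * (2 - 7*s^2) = 14*s^4 - 7*s^3 - 18*s^2 + 2*s + 4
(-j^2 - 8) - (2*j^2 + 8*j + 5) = -3*j^2 - 8*j - 13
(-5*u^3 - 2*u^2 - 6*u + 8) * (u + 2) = -5*u^4 - 12*u^3 - 10*u^2 - 4*u + 16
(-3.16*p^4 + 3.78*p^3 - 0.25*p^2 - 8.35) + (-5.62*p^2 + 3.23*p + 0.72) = -3.16*p^4 + 3.78*p^3 - 5.87*p^2 + 3.23*p - 7.63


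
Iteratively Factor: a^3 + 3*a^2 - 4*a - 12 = (a - 2)*(a^2 + 5*a + 6) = (a - 2)*(a + 2)*(a + 3)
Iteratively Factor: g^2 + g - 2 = (g - 1)*(g + 2)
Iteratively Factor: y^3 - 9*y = (y + 3)*(y^2 - 3*y) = y*(y + 3)*(y - 3)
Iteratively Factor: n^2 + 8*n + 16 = (n + 4)*(n + 4)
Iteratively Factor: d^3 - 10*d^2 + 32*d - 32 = (d - 2)*(d^2 - 8*d + 16) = (d - 4)*(d - 2)*(d - 4)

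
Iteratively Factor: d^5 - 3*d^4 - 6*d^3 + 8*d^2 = (d)*(d^4 - 3*d^3 - 6*d^2 + 8*d) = d*(d - 1)*(d^3 - 2*d^2 - 8*d) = d*(d - 4)*(d - 1)*(d^2 + 2*d) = d^2*(d - 4)*(d - 1)*(d + 2)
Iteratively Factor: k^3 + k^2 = (k)*(k^2 + k) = k*(k + 1)*(k)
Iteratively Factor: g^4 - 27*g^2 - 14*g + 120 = (g + 3)*(g^3 - 3*g^2 - 18*g + 40) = (g + 3)*(g + 4)*(g^2 - 7*g + 10) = (g - 5)*(g + 3)*(g + 4)*(g - 2)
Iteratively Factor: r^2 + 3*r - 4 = (r - 1)*(r + 4)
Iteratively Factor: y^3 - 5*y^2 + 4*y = (y)*(y^2 - 5*y + 4) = y*(y - 4)*(y - 1)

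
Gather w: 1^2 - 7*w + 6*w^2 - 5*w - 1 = 6*w^2 - 12*w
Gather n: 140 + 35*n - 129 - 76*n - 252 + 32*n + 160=-9*n - 81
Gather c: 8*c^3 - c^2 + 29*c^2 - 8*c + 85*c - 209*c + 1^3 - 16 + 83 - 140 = 8*c^3 + 28*c^2 - 132*c - 72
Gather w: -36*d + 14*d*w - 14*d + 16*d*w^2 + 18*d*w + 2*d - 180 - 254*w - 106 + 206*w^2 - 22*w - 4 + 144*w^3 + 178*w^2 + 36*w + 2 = -48*d + 144*w^3 + w^2*(16*d + 384) + w*(32*d - 240) - 288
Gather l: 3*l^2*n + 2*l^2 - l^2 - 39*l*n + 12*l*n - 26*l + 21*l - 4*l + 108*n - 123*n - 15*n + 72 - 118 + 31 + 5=l^2*(3*n + 1) + l*(-27*n - 9) - 30*n - 10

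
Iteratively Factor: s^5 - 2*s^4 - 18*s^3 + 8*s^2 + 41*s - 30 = (s + 3)*(s^4 - 5*s^3 - 3*s^2 + 17*s - 10) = (s + 2)*(s + 3)*(s^3 - 7*s^2 + 11*s - 5) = (s - 1)*(s + 2)*(s + 3)*(s^2 - 6*s + 5) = (s - 5)*(s - 1)*(s + 2)*(s + 3)*(s - 1)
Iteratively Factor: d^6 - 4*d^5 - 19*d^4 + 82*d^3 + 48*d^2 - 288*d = (d - 3)*(d^5 - d^4 - 22*d^3 + 16*d^2 + 96*d) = (d - 4)*(d - 3)*(d^4 + 3*d^3 - 10*d^2 - 24*d) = (d - 4)*(d - 3)*(d + 2)*(d^3 + d^2 - 12*d) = (d - 4)*(d - 3)*(d + 2)*(d + 4)*(d^2 - 3*d) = (d - 4)*(d - 3)^2*(d + 2)*(d + 4)*(d)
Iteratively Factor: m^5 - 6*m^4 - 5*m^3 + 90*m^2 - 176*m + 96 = (m - 4)*(m^4 - 2*m^3 - 13*m^2 + 38*m - 24) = (m - 4)*(m - 2)*(m^3 - 13*m + 12) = (m - 4)*(m - 3)*(m - 2)*(m^2 + 3*m - 4) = (m - 4)*(m - 3)*(m - 2)*(m + 4)*(m - 1)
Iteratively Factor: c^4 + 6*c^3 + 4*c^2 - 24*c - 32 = (c - 2)*(c^3 + 8*c^2 + 20*c + 16) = (c - 2)*(c + 4)*(c^2 + 4*c + 4) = (c - 2)*(c + 2)*(c + 4)*(c + 2)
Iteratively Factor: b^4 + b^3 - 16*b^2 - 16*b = (b + 1)*(b^3 - 16*b) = (b - 4)*(b + 1)*(b^2 + 4*b) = b*(b - 4)*(b + 1)*(b + 4)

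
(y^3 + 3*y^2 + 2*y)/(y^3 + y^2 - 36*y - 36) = y*(y + 2)/(y^2 - 36)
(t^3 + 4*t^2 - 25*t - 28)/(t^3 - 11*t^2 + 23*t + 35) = (t^2 + 3*t - 28)/(t^2 - 12*t + 35)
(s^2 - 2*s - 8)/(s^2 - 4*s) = (s + 2)/s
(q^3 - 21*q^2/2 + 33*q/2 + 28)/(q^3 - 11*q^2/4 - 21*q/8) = 4*(q^2 - 7*q - 8)/(q*(4*q + 3))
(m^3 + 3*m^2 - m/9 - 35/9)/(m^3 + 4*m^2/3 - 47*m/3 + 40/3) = (9*m^2 + 36*m + 35)/(3*(3*m^2 + 7*m - 40))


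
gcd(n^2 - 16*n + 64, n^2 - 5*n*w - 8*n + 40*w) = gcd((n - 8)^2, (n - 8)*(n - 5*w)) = n - 8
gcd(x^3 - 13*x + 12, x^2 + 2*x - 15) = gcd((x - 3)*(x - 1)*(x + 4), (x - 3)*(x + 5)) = x - 3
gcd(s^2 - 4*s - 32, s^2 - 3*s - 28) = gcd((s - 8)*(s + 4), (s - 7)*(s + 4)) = s + 4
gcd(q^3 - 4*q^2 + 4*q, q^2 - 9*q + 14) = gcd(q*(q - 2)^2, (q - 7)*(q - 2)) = q - 2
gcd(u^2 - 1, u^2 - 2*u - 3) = u + 1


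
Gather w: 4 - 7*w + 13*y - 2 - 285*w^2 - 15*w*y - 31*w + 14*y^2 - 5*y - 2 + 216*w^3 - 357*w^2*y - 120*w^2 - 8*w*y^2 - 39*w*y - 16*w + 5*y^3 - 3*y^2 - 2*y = 216*w^3 + w^2*(-357*y - 405) + w*(-8*y^2 - 54*y - 54) + 5*y^3 + 11*y^2 + 6*y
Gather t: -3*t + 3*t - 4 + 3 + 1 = 0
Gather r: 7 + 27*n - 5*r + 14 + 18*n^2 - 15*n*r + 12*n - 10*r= 18*n^2 + 39*n + r*(-15*n - 15) + 21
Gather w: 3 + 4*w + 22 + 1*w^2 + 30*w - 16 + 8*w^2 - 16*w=9*w^2 + 18*w + 9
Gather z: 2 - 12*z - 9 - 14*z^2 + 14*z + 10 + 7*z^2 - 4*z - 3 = -7*z^2 - 2*z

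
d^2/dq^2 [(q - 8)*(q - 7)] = 2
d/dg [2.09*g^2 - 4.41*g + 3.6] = 4.18*g - 4.41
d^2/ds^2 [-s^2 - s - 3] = -2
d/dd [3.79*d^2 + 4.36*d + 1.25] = 7.58*d + 4.36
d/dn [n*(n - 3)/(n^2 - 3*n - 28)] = 28*(3 - 2*n)/(n^4 - 6*n^3 - 47*n^2 + 168*n + 784)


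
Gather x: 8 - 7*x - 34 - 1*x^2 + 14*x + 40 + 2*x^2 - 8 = x^2 + 7*x + 6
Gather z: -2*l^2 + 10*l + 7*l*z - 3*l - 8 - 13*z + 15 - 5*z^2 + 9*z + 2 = -2*l^2 + 7*l - 5*z^2 + z*(7*l - 4) + 9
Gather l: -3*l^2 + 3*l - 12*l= -3*l^2 - 9*l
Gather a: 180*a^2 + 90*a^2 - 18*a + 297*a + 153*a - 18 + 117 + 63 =270*a^2 + 432*a + 162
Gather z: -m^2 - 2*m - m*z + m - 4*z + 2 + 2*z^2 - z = -m^2 - m + 2*z^2 + z*(-m - 5) + 2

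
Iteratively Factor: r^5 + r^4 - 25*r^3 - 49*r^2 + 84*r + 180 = (r - 5)*(r^4 + 6*r^3 + 5*r^2 - 24*r - 36) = (r - 5)*(r - 2)*(r^3 + 8*r^2 + 21*r + 18) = (r - 5)*(r - 2)*(r + 2)*(r^2 + 6*r + 9) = (r - 5)*(r - 2)*(r + 2)*(r + 3)*(r + 3)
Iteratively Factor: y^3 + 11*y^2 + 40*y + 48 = (y + 4)*(y^2 + 7*y + 12) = (y + 4)^2*(y + 3)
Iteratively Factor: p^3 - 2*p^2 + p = (p - 1)*(p^2 - p) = (p - 1)^2*(p)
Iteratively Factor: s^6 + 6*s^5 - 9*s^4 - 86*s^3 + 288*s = (s - 2)*(s^5 + 8*s^4 + 7*s^3 - 72*s^2 - 144*s) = s*(s - 2)*(s^4 + 8*s^3 + 7*s^2 - 72*s - 144) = s*(s - 2)*(s + 3)*(s^3 + 5*s^2 - 8*s - 48) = s*(s - 2)*(s + 3)*(s + 4)*(s^2 + s - 12) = s*(s - 2)*(s + 3)*(s + 4)^2*(s - 3)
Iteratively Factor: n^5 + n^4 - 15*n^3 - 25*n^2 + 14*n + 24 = (n - 4)*(n^4 + 5*n^3 + 5*n^2 - 5*n - 6) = (n - 4)*(n + 1)*(n^3 + 4*n^2 + n - 6) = (n - 4)*(n + 1)*(n + 3)*(n^2 + n - 2) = (n - 4)*(n + 1)*(n + 2)*(n + 3)*(n - 1)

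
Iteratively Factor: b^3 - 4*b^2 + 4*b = (b)*(b^2 - 4*b + 4) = b*(b - 2)*(b - 2)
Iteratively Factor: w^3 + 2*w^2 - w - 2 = (w - 1)*(w^2 + 3*w + 2) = (w - 1)*(w + 1)*(w + 2)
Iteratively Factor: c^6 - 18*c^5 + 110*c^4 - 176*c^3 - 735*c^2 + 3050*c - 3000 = (c - 5)*(c^5 - 13*c^4 + 45*c^3 + 49*c^2 - 490*c + 600) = (c - 5)^2*(c^4 - 8*c^3 + 5*c^2 + 74*c - 120) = (c - 5)^2*(c + 3)*(c^3 - 11*c^2 + 38*c - 40) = (c - 5)^2*(c - 4)*(c + 3)*(c^2 - 7*c + 10) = (c - 5)^2*(c - 4)*(c - 2)*(c + 3)*(c - 5)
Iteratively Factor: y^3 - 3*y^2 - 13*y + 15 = (y - 1)*(y^2 - 2*y - 15) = (y - 5)*(y - 1)*(y + 3)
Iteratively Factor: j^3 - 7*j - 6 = (j + 2)*(j^2 - 2*j - 3) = (j - 3)*(j + 2)*(j + 1)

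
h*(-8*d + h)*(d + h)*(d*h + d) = -8*d^3*h^2 - 8*d^3*h - 7*d^2*h^3 - 7*d^2*h^2 + d*h^4 + d*h^3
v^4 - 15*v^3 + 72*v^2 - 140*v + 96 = (v - 8)*(v - 3)*(v - 2)^2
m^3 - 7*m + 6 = (m - 2)*(m - 1)*(m + 3)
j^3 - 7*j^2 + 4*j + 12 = (j - 6)*(j - 2)*(j + 1)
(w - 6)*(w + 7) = w^2 + w - 42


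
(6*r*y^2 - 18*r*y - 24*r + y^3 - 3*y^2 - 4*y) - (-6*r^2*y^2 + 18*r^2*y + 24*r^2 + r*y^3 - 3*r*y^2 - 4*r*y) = 6*r^2*y^2 - 18*r^2*y - 24*r^2 - r*y^3 + 9*r*y^2 - 14*r*y - 24*r + y^3 - 3*y^2 - 4*y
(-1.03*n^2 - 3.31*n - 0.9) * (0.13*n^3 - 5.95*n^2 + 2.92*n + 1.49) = -0.1339*n^5 + 5.6982*n^4 + 16.5699*n^3 - 5.8449*n^2 - 7.5599*n - 1.341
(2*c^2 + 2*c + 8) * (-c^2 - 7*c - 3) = -2*c^4 - 16*c^3 - 28*c^2 - 62*c - 24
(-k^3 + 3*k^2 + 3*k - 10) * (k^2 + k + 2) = -k^5 + 2*k^4 + 4*k^3 - k^2 - 4*k - 20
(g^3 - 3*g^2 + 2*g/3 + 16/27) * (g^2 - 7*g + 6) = g^5 - 10*g^4 + 83*g^3/3 - 596*g^2/27 - 4*g/27 + 32/9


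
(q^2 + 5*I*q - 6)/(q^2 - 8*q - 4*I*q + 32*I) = (q^2 + 5*I*q - 6)/(q^2 - 8*q - 4*I*q + 32*I)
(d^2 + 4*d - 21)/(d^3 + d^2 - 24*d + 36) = (d + 7)/(d^2 + 4*d - 12)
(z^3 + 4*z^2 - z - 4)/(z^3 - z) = (z + 4)/z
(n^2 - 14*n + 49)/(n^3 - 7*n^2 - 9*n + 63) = (n - 7)/(n^2 - 9)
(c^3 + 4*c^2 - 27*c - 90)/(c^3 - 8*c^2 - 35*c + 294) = (c^2 - 2*c - 15)/(c^2 - 14*c + 49)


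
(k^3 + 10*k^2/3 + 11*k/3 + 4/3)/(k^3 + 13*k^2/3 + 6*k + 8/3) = (k + 1)/(k + 2)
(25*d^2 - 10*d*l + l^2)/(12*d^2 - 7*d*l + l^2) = (25*d^2 - 10*d*l + l^2)/(12*d^2 - 7*d*l + l^2)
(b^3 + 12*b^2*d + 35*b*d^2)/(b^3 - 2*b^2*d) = (b^2 + 12*b*d + 35*d^2)/(b*(b - 2*d))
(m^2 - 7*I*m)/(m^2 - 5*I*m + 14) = m/(m + 2*I)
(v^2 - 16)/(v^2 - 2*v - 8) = (v + 4)/(v + 2)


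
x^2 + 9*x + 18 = (x + 3)*(x + 6)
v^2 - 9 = (v - 3)*(v + 3)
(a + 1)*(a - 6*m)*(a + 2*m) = a^3 - 4*a^2*m + a^2 - 12*a*m^2 - 4*a*m - 12*m^2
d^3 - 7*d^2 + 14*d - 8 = (d - 4)*(d - 2)*(d - 1)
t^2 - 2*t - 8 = (t - 4)*(t + 2)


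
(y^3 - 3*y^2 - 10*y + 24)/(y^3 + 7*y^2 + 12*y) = (y^2 - 6*y + 8)/(y*(y + 4))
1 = 1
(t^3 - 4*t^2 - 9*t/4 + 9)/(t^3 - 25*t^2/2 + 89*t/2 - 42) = (t + 3/2)/(t - 7)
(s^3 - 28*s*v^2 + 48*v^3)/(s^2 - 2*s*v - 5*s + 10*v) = (s^2 + 2*s*v - 24*v^2)/(s - 5)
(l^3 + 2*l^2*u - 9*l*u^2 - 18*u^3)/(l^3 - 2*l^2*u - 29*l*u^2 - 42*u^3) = (-l + 3*u)/(-l + 7*u)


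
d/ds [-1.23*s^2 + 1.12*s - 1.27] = 1.12 - 2.46*s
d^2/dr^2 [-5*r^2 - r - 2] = -10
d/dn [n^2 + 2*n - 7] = 2*n + 2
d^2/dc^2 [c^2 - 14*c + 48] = 2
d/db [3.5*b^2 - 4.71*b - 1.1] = 7.0*b - 4.71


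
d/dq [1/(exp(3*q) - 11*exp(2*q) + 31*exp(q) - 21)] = (-3*exp(2*q) + 22*exp(q) - 31)*exp(q)/(exp(3*q) - 11*exp(2*q) + 31*exp(q) - 21)^2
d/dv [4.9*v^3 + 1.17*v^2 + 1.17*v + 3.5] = 14.7*v^2 + 2.34*v + 1.17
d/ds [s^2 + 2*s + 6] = 2*s + 2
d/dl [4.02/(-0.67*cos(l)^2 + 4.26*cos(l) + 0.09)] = (17.1252 - 5.3868*cos(l))*sin(l)/(-0.67*cos(l)^2 + 4.26*cos(l) + 0.09)^2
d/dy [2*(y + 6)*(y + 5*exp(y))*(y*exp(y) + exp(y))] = 2*(y^3 + 10*y^2*exp(y) + 10*y^2 + 80*y*exp(y) + 20*y + 95*exp(y) + 6)*exp(y)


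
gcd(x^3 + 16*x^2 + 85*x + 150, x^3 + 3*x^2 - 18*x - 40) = x + 5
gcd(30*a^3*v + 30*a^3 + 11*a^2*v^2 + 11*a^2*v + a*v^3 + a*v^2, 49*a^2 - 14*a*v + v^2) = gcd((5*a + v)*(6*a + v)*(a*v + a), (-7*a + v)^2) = 1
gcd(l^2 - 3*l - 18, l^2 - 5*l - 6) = l - 6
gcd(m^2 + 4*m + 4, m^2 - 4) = m + 2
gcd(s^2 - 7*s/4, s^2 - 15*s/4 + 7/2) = s - 7/4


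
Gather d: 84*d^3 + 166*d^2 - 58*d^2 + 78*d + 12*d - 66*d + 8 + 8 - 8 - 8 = 84*d^3 + 108*d^2 + 24*d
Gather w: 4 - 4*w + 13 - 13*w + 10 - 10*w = 27 - 27*w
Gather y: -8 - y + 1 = -y - 7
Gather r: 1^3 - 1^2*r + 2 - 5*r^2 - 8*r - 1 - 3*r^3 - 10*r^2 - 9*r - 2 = -3*r^3 - 15*r^2 - 18*r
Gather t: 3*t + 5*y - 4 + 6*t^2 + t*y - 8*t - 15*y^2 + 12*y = 6*t^2 + t*(y - 5) - 15*y^2 + 17*y - 4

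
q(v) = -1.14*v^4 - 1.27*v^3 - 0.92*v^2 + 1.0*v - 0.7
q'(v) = -4.56*v^3 - 3.81*v^2 - 1.84*v + 1.0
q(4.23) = -474.03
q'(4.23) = -420.09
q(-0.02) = -0.72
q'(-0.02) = 1.04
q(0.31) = -0.53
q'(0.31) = -0.07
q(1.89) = -25.22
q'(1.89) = -46.87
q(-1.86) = -11.22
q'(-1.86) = 20.58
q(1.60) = -14.13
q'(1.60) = -30.38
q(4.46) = -578.28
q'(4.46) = -487.54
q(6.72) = -2745.71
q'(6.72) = -1567.22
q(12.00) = -25954.78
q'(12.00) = -8449.40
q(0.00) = -0.70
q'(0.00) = 1.00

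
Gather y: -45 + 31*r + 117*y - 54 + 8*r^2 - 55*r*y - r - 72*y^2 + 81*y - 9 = 8*r^2 + 30*r - 72*y^2 + y*(198 - 55*r) - 108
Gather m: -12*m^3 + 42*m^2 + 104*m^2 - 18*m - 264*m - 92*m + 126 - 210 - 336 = -12*m^3 + 146*m^2 - 374*m - 420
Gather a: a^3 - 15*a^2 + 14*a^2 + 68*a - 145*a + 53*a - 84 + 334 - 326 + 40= a^3 - a^2 - 24*a - 36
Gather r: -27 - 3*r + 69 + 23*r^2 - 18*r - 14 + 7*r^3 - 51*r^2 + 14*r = 7*r^3 - 28*r^2 - 7*r + 28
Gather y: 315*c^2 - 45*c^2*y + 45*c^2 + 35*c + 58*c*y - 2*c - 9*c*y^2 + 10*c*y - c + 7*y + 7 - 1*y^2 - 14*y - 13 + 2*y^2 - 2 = 360*c^2 + 32*c + y^2*(1 - 9*c) + y*(-45*c^2 + 68*c - 7) - 8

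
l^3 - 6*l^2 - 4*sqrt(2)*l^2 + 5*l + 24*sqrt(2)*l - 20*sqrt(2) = (l - 5)*(l - 1)*(l - 4*sqrt(2))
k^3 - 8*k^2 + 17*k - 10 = (k - 5)*(k - 2)*(k - 1)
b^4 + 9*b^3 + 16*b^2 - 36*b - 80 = (b - 2)*(b + 2)*(b + 4)*(b + 5)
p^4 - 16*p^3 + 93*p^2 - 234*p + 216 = (p - 6)*(p - 4)*(p - 3)^2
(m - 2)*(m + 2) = m^2 - 4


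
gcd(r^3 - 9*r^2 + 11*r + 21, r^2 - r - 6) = r - 3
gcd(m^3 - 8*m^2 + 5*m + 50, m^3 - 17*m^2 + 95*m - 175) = m^2 - 10*m + 25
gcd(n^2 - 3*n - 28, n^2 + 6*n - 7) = 1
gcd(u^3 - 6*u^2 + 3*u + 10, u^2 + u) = u + 1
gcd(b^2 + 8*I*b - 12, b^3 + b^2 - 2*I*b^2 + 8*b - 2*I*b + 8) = b + 2*I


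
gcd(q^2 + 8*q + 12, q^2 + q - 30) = q + 6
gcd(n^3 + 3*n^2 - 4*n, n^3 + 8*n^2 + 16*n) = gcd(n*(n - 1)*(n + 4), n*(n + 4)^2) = n^2 + 4*n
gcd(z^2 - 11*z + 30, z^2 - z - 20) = z - 5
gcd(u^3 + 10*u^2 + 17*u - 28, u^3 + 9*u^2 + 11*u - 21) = u^2 + 6*u - 7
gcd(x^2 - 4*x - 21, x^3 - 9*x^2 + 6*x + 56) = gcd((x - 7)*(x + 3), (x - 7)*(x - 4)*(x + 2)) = x - 7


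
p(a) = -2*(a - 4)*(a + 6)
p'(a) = -4*a - 4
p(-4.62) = 23.79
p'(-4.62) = 14.48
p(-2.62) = 44.75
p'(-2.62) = 6.48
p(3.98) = 0.40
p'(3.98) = -19.92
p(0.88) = 42.93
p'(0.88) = -7.52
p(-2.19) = 47.17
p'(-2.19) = 4.76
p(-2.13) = 47.45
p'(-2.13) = 4.52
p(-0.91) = 49.98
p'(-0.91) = -0.36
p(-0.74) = 49.86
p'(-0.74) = -1.04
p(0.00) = 48.00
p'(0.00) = -4.00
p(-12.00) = -192.00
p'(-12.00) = 44.00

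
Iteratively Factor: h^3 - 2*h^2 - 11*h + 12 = (h - 4)*(h^2 + 2*h - 3) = (h - 4)*(h - 1)*(h + 3)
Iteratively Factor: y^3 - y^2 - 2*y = (y + 1)*(y^2 - 2*y) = y*(y + 1)*(y - 2)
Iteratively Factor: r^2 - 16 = (r - 4)*(r + 4)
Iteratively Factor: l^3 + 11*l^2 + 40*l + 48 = (l + 3)*(l^2 + 8*l + 16) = (l + 3)*(l + 4)*(l + 4)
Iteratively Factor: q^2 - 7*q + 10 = (q - 5)*(q - 2)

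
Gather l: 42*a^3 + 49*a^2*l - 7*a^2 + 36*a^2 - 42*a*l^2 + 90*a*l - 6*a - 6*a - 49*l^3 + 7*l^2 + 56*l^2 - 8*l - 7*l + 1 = 42*a^3 + 29*a^2 - 12*a - 49*l^3 + l^2*(63 - 42*a) + l*(49*a^2 + 90*a - 15) + 1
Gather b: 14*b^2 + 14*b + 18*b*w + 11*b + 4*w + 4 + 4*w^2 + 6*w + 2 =14*b^2 + b*(18*w + 25) + 4*w^2 + 10*w + 6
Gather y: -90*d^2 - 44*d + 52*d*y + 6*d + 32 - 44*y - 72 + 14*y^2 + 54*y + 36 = -90*d^2 - 38*d + 14*y^2 + y*(52*d + 10) - 4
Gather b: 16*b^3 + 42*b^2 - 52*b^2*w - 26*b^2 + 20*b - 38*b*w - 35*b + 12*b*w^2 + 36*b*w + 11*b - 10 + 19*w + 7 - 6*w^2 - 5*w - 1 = 16*b^3 + b^2*(16 - 52*w) + b*(12*w^2 - 2*w - 4) - 6*w^2 + 14*w - 4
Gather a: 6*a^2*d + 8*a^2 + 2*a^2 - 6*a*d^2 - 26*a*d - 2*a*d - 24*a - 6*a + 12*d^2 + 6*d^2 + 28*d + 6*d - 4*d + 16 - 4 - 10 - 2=a^2*(6*d + 10) + a*(-6*d^2 - 28*d - 30) + 18*d^2 + 30*d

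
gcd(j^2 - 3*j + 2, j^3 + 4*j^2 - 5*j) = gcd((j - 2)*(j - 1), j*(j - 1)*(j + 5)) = j - 1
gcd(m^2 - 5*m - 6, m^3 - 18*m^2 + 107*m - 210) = m - 6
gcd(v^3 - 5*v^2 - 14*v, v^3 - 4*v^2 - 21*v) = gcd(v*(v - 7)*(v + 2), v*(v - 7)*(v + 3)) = v^2 - 7*v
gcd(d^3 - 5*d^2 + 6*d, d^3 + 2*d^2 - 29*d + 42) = d^2 - 5*d + 6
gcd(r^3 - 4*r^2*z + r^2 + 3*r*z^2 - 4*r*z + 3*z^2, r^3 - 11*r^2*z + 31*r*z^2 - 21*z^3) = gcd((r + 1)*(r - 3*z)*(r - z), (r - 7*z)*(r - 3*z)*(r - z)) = r^2 - 4*r*z + 3*z^2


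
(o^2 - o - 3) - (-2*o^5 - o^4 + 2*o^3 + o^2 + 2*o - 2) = 2*o^5 + o^4 - 2*o^3 - 3*o - 1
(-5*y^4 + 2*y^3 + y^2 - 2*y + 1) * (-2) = 10*y^4 - 4*y^3 - 2*y^2 + 4*y - 2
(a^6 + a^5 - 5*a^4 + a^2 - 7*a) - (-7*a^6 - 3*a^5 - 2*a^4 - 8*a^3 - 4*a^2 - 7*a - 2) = 8*a^6 + 4*a^5 - 3*a^4 + 8*a^3 + 5*a^2 + 2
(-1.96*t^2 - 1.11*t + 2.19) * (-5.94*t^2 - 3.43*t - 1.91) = 11.6424*t^4 + 13.3162*t^3 - 5.4577*t^2 - 5.3916*t - 4.1829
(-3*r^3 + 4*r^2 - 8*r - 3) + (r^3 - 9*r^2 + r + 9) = -2*r^3 - 5*r^2 - 7*r + 6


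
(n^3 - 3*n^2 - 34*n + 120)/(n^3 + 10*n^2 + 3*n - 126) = (n^2 - 9*n + 20)/(n^2 + 4*n - 21)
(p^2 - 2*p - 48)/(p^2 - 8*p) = (p + 6)/p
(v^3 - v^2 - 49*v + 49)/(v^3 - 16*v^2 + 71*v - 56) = (v + 7)/(v - 8)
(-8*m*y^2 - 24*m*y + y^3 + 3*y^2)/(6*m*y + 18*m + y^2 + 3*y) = y*(-8*m + y)/(6*m + y)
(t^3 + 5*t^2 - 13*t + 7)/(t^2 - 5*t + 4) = (t^2 + 6*t - 7)/(t - 4)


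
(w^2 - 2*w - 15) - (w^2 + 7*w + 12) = -9*w - 27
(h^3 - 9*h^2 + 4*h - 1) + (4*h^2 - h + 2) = h^3 - 5*h^2 + 3*h + 1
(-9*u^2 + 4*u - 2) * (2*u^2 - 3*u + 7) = -18*u^4 + 35*u^3 - 79*u^2 + 34*u - 14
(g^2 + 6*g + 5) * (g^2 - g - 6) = g^4 + 5*g^3 - 7*g^2 - 41*g - 30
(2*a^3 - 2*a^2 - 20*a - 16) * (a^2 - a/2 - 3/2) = 2*a^5 - 3*a^4 - 22*a^3 - 3*a^2 + 38*a + 24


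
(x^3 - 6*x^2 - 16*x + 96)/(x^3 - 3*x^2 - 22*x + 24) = (x - 4)/(x - 1)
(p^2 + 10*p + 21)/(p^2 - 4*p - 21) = (p + 7)/(p - 7)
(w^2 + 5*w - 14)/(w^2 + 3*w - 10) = (w + 7)/(w + 5)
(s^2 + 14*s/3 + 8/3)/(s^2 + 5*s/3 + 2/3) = (s + 4)/(s + 1)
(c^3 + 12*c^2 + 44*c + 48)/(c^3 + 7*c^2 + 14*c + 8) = (c + 6)/(c + 1)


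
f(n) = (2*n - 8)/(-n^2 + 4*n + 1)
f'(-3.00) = 0.25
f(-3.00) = 0.70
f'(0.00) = 34.00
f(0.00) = -8.00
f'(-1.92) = 0.67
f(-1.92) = 1.14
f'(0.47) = 3.81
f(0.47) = -2.66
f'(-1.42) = 1.35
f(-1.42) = 1.62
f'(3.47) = 0.32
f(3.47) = -0.37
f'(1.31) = 0.80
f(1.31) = -1.19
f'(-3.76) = 0.15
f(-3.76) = 0.55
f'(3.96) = 1.49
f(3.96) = -0.07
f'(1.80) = 0.47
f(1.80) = -0.89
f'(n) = (2*n - 8)*(2*n - 4)/(-n^2 + 4*n + 1)^2 + 2/(-n^2 + 4*n + 1) = 2*(-n^2 + 4*n + 2*(n - 4)*(n - 2) + 1)/(-n^2 + 4*n + 1)^2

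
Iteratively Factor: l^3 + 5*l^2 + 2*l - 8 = (l + 4)*(l^2 + l - 2) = (l + 2)*(l + 4)*(l - 1)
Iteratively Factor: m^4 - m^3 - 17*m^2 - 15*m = (m - 5)*(m^3 + 4*m^2 + 3*m) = m*(m - 5)*(m^2 + 4*m + 3) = m*(m - 5)*(m + 3)*(m + 1)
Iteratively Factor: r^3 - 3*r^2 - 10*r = (r + 2)*(r^2 - 5*r) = (r - 5)*(r + 2)*(r)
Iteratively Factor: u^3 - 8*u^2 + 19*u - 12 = (u - 4)*(u^2 - 4*u + 3) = (u - 4)*(u - 1)*(u - 3)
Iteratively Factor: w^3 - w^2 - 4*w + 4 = (w - 2)*(w^2 + w - 2) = (w - 2)*(w - 1)*(w + 2)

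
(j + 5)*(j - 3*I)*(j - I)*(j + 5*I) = j^4 + 5*j^3 + I*j^3 + 17*j^2 + 5*I*j^2 + 85*j - 15*I*j - 75*I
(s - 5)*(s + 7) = s^2 + 2*s - 35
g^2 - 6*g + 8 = (g - 4)*(g - 2)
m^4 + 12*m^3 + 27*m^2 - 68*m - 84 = (m - 2)*(m + 1)*(m + 6)*(m + 7)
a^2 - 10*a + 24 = (a - 6)*(a - 4)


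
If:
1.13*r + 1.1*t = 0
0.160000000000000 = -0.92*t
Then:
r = 0.17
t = -0.17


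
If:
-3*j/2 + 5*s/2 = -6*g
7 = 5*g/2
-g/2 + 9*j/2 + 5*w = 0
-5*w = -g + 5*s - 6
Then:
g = 14/5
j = -82/3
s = -578/25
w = 622/25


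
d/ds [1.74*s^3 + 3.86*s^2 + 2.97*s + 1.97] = 5.22*s^2 + 7.72*s + 2.97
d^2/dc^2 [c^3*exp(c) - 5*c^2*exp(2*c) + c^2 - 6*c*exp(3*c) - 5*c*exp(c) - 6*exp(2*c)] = c^3*exp(c) - 20*c^2*exp(2*c) + 6*c^2*exp(c) - 54*c*exp(3*c) - 40*c*exp(2*c) + c*exp(c) - 36*exp(3*c) - 34*exp(2*c) - 10*exp(c) + 2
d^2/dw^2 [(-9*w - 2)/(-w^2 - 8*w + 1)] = 2*(4*(w + 4)^2*(9*w + 2) - (27*w + 74)*(w^2 + 8*w - 1))/(w^2 + 8*w - 1)^3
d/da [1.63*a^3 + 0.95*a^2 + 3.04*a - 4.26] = 4.89*a^2 + 1.9*a + 3.04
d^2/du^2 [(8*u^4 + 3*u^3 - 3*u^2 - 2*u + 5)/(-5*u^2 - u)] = 2*(-200*u^6 - 120*u^5 - 24*u^4 + 32*u^3 - 375*u^2 - 75*u - 5)/(u^3*(125*u^3 + 75*u^2 + 15*u + 1))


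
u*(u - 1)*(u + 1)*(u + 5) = u^4 + 5*u^3 - u^2 - 5*u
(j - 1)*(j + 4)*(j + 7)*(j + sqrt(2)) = j^4 + sqrt(2)*j^3 + 10*j^3 + 10*sqrt(2)*j^2 + 17*j^2 - 28*j + 17*sqrt(2)*j - 28*sqrt(2)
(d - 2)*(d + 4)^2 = d^3 + 6*d^2 - 32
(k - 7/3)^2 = k^2 - 14*k/3 + 49/9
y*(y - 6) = y^2 - 6*y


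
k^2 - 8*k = k*(k - 8)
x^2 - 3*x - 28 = (x - 7)*(x + 4)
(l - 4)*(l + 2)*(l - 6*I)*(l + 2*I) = l^4 - 2*l^3 - 4*I*l^3 + 4*l^2 + 8*I*l^2 - 24*l + 32*I*l - 96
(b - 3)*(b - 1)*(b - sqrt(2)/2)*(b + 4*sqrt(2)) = b^4 - 4*b^3 + 7*sqrt(2)*b^3/2 - 14*sqrt(2)*b^2 - b^2 + 21*sqrt(2)*b/2 + 16*b - 12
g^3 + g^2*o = g^2*(g + o)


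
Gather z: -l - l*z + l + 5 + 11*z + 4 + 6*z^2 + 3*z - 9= 6*z^2 + z*(14 - l)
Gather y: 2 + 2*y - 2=2*y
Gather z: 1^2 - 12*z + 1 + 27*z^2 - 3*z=27*z^2 - 15*z + 2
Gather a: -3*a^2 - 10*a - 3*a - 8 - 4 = -3*a^2 - 13*a - 12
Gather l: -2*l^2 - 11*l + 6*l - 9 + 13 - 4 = -2*l^2 - 5*l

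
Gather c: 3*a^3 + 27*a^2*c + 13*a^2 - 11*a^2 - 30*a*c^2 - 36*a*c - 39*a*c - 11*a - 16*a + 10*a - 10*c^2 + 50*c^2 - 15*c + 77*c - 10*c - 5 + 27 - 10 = 3*a^3 + 2*a^2 - 17*a + c^2*(40 - 30*a) + c*(27*a^2 - 75*a + 52) + 12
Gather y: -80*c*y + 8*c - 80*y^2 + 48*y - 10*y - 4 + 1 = 8*c - 80*y^2 + y*(38 - 80*c) - 3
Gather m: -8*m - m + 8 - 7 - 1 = -9*m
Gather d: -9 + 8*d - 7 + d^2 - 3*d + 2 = d^2 + 5*d - 14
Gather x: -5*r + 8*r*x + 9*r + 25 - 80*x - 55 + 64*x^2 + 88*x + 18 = 4*r + 64*x^2 + x*(8*r + 8) - 12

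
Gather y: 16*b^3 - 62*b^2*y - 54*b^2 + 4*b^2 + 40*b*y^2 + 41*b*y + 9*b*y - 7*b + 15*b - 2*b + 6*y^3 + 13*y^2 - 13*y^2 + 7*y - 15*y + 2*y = 16*b^3 - 50*b^2 + 40*b*y^2 + 6*b + 6*y^3 + y*(-62*b^2 + 50*b - 6)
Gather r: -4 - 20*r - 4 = -20*r - 8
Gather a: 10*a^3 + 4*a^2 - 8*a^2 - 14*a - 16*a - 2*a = 10*a^3 - 4*a^2 - 32*a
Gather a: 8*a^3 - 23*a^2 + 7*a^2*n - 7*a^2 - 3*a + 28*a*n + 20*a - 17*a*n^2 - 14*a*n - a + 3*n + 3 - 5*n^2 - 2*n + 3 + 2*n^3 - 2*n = 8*a^3 + a^2*(7*n - 30) + a*(-17*n^2 + 14*n + 16) + 2*n^3 - 5*n^2 - n + 6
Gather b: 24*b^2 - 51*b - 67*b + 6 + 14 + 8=24*b^2 - 118*b + 28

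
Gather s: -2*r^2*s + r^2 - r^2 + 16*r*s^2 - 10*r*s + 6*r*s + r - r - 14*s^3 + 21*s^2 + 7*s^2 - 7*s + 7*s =-14*s^3 + s^2*(16*r + 28) + s*(-2*r^2 - 4*r)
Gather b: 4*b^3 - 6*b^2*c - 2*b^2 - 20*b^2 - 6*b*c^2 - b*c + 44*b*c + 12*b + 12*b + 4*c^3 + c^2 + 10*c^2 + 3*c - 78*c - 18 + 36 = 4*b^3 + b^2*(-6*c - 22) + b*(-6*c^2 + 43*c + 24) + 4*c^3 + 11*c^2 - 75*c + 18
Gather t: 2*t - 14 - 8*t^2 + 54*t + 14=-8*t^2 + 56*t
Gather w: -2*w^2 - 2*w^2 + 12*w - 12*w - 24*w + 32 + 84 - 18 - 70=-4*w^2 - 24*w + 28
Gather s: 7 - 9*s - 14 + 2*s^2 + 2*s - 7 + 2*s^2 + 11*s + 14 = 4*s^2 + 4*s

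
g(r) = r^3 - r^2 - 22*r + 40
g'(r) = 3*r^2 - 2*r - 22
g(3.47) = -6.60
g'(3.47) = 7.18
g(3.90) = -1.69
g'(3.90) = 15.83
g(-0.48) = 50.22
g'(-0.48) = -20.35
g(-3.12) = 68.53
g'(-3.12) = 13.44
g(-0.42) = 48.99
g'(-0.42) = -20.63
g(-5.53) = -38.03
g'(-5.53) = 80.80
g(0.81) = 22.06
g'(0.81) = -21.65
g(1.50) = 8.12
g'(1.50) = -18.25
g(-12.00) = -1568.00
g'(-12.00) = 434.00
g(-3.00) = 70.00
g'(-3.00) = 11.00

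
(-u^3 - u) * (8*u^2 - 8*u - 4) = -8*u^5 + 8*u^4 - 4*u^3 + 8*u^2 + 4*u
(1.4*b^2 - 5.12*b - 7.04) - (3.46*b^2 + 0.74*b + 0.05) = -2.06*b^2 - 5.86*b - 7.09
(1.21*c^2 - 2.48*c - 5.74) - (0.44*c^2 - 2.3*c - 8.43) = 0.77*c^2 - 0.18*c + 2.69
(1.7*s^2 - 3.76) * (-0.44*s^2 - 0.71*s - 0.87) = -0.748*s^4 - 1.207*s^3 + 0.1754*s^2 + 2.6696*s + 3.2712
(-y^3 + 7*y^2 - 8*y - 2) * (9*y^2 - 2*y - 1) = -9*y^5 + 65*y^4 - 85*y^3 - 9*y^2 + 12*y + 2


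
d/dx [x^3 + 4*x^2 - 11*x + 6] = 3*x^2 + 8*x - 11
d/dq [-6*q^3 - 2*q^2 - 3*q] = -18*q^2 - 4*q - 3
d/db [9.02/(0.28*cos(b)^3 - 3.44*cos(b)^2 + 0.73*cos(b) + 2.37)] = (7.5768*cos(b)^2 - 62.0576*cos(b) + 6.5846)*sin(b)/(0.28*cos(b)^3 - 3.44*cos(b)^2 + 0.73*cos(b) + 2.37)^2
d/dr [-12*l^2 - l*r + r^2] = -l + 2*r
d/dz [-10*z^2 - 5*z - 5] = -20*z - 5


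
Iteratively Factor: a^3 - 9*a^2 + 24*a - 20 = (a - 2)*(a^2 - 7*a + 10) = (a - 5)*(a - 2)*(a - 2)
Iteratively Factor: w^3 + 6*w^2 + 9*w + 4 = (w + 4)*(w^2 + 2*w + 1) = (w + 1)*(w + 4)*(w + 1)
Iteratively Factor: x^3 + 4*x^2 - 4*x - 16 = (x - 2)*(x^2 + 6*x + 8) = (x - 2)*(x + 4)*(x + 2)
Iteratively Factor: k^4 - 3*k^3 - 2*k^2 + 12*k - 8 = (k - 1)*(k^3 - 2*k^2 - 4*k + 8) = (k - 2)*(k - 1)*(k^2 - 4) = (k - 2)^2*(k - 1)*(k + 2)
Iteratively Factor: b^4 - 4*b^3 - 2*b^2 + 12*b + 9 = (b + 1)*(b^3 - 5*b^2 + 3*b + 9) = (b + 1)^2*(b^2 - 6*b + 9) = (b - 3)*(b + 1)^2*(b - 3)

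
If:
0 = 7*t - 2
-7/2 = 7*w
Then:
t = 2/7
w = -1/2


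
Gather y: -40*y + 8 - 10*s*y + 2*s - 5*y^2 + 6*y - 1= 2*s - 5*y^2 + y*(-10*s - 34) + 7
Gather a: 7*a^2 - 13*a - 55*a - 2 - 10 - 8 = 7*a^2 - 68*a - 20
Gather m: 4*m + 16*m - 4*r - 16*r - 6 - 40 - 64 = 20*m - 20*r - 110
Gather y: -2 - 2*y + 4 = 2 - 2*y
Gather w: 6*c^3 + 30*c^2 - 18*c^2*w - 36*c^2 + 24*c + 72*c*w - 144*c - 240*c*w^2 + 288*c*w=6*c^3 - 6*c^2 - 240*c*w^2 - 120*c + w*(-18*c^2 + 360*c)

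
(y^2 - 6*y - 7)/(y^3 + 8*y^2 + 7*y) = (y - 7)/(y*(y + 7))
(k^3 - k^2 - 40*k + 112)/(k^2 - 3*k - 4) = (k^2 + 3*k - 28)/(k + 1)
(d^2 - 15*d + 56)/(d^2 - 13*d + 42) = (d - 8)/(d - 6)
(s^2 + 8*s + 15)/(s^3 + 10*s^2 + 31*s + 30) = 1/(s + 2)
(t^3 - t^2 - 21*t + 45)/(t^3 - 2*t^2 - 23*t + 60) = (t - 3)/(t - 4)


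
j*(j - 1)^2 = j^3 - 2*j^2 + j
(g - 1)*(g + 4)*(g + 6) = g^3 + 9*g^2 + 14*g - 24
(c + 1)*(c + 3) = c^2 + 4*c + 3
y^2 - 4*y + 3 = (y - 3)*(y - 1)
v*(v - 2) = v^2 - 2*v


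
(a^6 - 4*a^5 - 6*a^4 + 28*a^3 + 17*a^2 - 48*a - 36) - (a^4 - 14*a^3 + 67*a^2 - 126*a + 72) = a^6 - 4*a^5 - 7*a^4 + 42*a^3 - 50*a^2 + 78*a - 108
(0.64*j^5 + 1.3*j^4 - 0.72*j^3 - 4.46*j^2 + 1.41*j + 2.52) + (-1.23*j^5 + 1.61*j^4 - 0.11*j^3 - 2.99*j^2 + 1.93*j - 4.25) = -0.59*j^5 + 2.91*j^4 - 0.83*j^3 - 7.45*j^2 + 3.34*j - 1.73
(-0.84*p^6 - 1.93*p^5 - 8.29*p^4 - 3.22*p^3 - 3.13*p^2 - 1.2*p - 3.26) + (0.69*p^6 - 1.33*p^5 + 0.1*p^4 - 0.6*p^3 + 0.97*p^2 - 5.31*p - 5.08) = -0.15*p^6 - 3.26*p^5 - 8.19*p^4 - 3.82*p^3 - 2.16*p^2 - 6.51*p - 8.34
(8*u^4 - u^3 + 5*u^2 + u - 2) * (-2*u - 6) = -16*u^5 - 46*u^4 - 4*u^3 - 32*u^2 - 2*u + 12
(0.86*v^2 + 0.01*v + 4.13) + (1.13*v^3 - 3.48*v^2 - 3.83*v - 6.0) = 1.13*v^3 - 2.62*v^2 - 3.82*v - 1.87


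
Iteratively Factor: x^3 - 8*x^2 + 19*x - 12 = (x - 4)*(x^2 - 4*x + 3) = (x - 4)*(x - 1)*(x - 3)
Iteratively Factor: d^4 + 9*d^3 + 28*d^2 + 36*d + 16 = (d + 2)*(d^3 + 7*d^2 + 14*d + 8) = (d + 1)*(d + 2)*(d^2 + 6*d + 8) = (d + 1)*(d + 2)*(d + 4)*(d + 2)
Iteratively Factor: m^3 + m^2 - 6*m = (m)*(m^2 + m - 6) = m*(m + 3)*(m - 2)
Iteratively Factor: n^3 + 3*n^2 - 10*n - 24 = (n - 3)*(n^2 + 6*n + 8) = (n - 3)*(n + 2)*(n + 4)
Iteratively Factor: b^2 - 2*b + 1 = (b - 1)*(b - 1)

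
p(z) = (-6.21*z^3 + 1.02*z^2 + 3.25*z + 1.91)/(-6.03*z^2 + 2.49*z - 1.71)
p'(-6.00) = 1.04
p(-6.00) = -5.82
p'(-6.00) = 1.04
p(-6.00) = -5.82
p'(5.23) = 1.07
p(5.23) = 5.48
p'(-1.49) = 1.04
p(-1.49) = -1.06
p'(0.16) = -2.75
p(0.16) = -1.66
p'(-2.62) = 1.07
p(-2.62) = -2.26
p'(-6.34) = 1.04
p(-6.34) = -6.18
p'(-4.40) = 1.05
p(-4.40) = -4.14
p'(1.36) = 1.85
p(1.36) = 0.78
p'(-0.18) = -2.14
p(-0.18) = -0.59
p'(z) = (12.06*z - 2.49)*(-6.21*z^3 + 1.02*z^2 + 3.25*z + 1.91)/(-6.03*z^2 + 2.49*z - 1.71)^2 + (-18.63*z^2 + 2.04*z + 3.25)/(-6.03*z^2 + 2.49*z - 1.71) = (37.4463*z^4 - 30.9258*z^3 + 53.9946*z^2 + 19.5462*z - 10.3134)/(36.3609*z^4 - 30.0294*z^3 + 26.8227*z^2 - 8.5158*z + 2.9241)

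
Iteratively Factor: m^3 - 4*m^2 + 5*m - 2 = (m - 2)*(m^2 - 2*m + 1) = (m - 2)*(m - 1)*(m - 1)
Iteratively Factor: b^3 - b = (b)*(b^2 - 1) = b*(b - 1)*(b + 1)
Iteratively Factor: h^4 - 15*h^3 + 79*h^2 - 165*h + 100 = (h - 4)*(h^3 - 11*h^2 + 35*h - 25) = (h - 4)*(h - 1)*(h^2 - 10*h + 25) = (h - 5)*(h - 4)*(h - 1)*(h - 5)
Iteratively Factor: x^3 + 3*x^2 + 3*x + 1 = (x + 1)*(x^2 + 2*x + 1) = (x + 1)^2*(x + 1)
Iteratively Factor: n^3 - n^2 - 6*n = (n)*(n^2 - n - 6) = n*(n - 3)*(n + 2)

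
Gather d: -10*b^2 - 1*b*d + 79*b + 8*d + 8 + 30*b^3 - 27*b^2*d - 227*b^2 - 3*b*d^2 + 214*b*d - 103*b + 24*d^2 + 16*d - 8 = 30*b^3 - 237*b^2 - 24*b + d^2*(24 - 3*b) + d*(-27*b^2 + 213*b + 24)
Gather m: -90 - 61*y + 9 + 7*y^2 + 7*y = 7*y^2 - 54*y - 81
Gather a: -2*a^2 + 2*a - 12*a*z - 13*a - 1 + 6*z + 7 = -2*a^2 + a*(-12*z - 11) + 6*z + 6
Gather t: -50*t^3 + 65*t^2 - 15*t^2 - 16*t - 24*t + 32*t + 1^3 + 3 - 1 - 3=-50*t^3 + 50*t^2 - 8*t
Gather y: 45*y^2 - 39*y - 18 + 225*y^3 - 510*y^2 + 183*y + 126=225*y^3 - 465*y^2 + 144*y + 108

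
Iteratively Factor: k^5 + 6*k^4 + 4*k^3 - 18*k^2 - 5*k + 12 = (k + 4)*(k^4 + 2*k^3 - 4*k^2 - 2*k + 3) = (k + 3)*(k + 4)*(k^3 - k^2 - k + 1) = (k - 1)*(k + 3)*(k + 4)*(k^2 - 1) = (k - 1)*(k + 1)*(k + 3)*(k + 4)*(k - 1)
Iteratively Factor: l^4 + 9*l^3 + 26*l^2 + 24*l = (l + 3)*(l^3 + 6*l^2 + 8*l) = (l + 3)*(l + 4)*(l^2 + 2*l) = (l + 2)*(l + 3)*(l + 4)*(l)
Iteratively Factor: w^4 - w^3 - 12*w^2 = (w + 3)*(w^3 - 4*w^2) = w*(w + 3)*(w^2 - 4*w) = w^2*(w + 3)*(w - 4)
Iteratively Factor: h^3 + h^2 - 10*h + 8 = (h + 4)*(h^2 - 3*h + 2) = (h - 1)*(h + 4)*(h - 2)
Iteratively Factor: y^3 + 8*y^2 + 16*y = (y + 4)*(y^2 + 4*y) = (y + 4)^2*(y)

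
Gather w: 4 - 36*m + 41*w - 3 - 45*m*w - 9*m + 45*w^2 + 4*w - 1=-45*m + 45*w^2 + w*(45 - 45*m)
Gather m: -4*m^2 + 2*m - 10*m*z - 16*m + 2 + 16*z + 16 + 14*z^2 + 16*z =-4*m^2 + m*(-10*z - 14) + 14*z^2 + 32*z + 18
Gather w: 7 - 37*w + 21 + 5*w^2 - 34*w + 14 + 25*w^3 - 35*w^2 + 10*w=25*w^3 - 30*w^2 - 61*w + 42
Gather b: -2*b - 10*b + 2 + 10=12 - 12*b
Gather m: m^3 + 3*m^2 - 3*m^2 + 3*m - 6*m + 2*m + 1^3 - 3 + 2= m^3 - m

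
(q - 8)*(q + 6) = q^2 - 2*q - 48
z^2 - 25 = (z - 5)*(z + 5)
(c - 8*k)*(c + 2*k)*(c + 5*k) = c^3 - c^2*k - 46*c*k^2 - 80*k^3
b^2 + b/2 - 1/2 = (b - 1/2)*(b + 1)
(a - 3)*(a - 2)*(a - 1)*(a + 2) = a^4 - 4*a^3 - a^2 + 16*a - 12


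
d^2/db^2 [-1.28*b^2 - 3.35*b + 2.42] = -2.56000000000000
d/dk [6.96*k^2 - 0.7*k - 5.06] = 13.92*k - 0.7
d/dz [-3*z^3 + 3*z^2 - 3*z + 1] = -9*z^2 + 6*z - 3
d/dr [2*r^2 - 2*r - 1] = 4*r - 2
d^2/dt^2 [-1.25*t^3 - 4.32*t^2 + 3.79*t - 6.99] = -7.5*t - 8.64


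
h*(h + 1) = h^2 + h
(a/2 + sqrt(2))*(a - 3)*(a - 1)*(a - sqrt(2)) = a^4/2 - 2*a^3 + sqrt(2)*a^3/2 - 2*sqrt(2)*a^2 - a^2/2 + 3*sqrt(2)*a/2 + 8*a - 6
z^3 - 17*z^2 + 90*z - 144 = (z - 8)*(z - 6)*(z - 3)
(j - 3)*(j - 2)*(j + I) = j^3 - 5*j^2 + I*j^2 + 6*j - 5*I*j + 6*I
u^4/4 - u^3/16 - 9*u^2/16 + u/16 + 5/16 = (u/4 + 1/4)*(u - 5/4)*(u - 1)*(u + 1)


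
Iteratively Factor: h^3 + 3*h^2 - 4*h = (h + 4)*(h^2 - h) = (h - 1)*(h + 4)*(h)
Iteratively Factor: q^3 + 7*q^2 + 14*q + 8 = (q + 2)*(q^2 + 5*q + 4) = (q + 2)*(q + 4)*(q + 1)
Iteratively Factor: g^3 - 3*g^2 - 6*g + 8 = (g + 2)*(g^2 - 5*g + 4) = (g - 4)*(g + 2)*(g - 1)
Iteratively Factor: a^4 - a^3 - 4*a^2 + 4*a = (a)*(a^3 - a^2 - 4*a + 4) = a*(a - 1)*(a^2 - 4) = a*(a - 1)*(a + 2)*(a - 2)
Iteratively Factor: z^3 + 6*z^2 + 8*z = (z + 4)*(z^2 + 2*z) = z*(z + 4)*(z + 2)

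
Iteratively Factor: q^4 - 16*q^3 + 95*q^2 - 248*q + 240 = (q - 5)*(q^3 - 11*q^2 + 40*q - 48) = (q - 5)*(q - 4)*(q^2 - 7*q + 12) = (q - 5)*(q - 4)*(q - 3)*(q - 4)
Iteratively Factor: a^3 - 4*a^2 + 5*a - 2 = (a - 1)*(a^2 - 3*a + 2) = (a - 1)^2*(a - 2)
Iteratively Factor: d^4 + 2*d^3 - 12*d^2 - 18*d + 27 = (d + 3)*(d^3 - d^2 - 9*d + 9) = (d - 3)*(d + 3)*(d^2 + 2*d - 3) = (d - 3)*(d + 3)^2*(d - 1)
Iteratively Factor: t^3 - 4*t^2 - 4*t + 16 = (t + 2)*(t^2 - 6*t + 8) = (t - 4)*(t + 2)*(t - 2)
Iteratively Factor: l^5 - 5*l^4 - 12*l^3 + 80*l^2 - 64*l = (l - 4)*(l^4 - l^3 - 16*l^2 + 16*l) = (l - 4)*(l + 4)*(l^3 - 5*l^2 + 4*l) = (l - 4)^2*(l + 4)*(l^2 - l) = (l - 4)^2*(l - 1)*(l + 4)*(l)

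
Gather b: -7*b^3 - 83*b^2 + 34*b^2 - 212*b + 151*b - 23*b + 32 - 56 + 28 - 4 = -7*b^3 - 49*b^2 - 84*b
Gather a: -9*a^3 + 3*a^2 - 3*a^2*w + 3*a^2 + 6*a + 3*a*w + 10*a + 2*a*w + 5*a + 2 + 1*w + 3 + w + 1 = -9*a^3 + a^2*(6 - 3*w) + a*(5*w + 21) + 2*w + 6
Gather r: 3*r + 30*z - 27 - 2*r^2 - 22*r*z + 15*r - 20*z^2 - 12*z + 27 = -2*r^2 + r*(18 - 22*z) - 20*z^2 + 18*z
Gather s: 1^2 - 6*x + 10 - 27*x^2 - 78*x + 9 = -27*x^2 - 84*x + 20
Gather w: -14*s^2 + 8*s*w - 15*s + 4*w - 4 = -14*s^2 - 15*s + w*(8*s + 4) - 4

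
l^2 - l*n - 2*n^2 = (l - 2*n)*(l + n)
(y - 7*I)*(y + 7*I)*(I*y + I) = I*y^3 + I*y^2 + 49*I*y + 49*I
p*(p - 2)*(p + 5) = p^3 + 3*p^2 - 10*p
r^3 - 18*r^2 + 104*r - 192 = (r - 8)*(r - 6)*(r - 4)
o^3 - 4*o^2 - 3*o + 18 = (o - 3)^2*(o + 2)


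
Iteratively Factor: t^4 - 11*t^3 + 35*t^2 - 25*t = (t - 5)*(t^3 - 6*t^2 + 5*t) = t*(t - 5)*(t^2 - 6*t + 5) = t*(t - 5)*(t - 1)*(t - 5)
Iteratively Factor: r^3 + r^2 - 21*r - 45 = (r - 5)*(r^2 + 6*r + 9) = (r - 5)*(r + 3)*(r + 3)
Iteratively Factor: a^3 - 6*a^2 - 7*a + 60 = (a - 5)*(a^2 - a - 12) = (a - 5)*(a - 4)*(a + 3)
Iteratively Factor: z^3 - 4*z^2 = (z)*(z^2 - 4*z) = z^2*(z - 4)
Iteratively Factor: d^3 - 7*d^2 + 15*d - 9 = (d - 3)*(d^2 - 4*d + 3) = (d - 3)^2*(d - 1)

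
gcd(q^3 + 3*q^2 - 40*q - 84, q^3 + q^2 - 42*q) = q^2 + q - 42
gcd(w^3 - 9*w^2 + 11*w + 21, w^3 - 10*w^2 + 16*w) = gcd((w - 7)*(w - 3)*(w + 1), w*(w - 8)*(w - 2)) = 1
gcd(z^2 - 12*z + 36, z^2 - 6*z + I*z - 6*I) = z - 6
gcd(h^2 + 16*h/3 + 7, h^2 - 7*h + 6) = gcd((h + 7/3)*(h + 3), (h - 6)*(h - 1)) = 1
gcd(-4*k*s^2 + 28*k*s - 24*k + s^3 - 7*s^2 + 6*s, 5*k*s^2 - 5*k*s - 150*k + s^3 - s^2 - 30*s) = s - 6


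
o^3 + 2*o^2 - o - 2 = (o - 1)*(o + 1)*(o + 2)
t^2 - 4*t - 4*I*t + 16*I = (t - 4)*(t - 4*I)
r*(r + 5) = r^2 + 5*r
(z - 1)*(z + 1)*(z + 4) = z^3 + 4*z^2 - z - 4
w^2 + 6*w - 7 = (w - 1)*(w + 7)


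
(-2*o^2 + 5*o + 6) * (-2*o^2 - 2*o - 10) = 4*o^4 - 6*o^3 - 2*o^2 - 62*o - 60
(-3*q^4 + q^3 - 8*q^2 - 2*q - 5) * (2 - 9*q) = 27*q^5 - 15*q^4 + 74*q^3 + 2*q^2 + 41*q - 10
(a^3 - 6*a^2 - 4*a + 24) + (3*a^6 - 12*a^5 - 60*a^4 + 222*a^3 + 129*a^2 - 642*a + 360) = 3*a^6 - 12*a^5 - 60*a^4 + 223*a^3 + 123*a^2 - 646*a + 384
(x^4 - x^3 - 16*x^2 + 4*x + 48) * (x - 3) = x^5 - 4*x^4 - 13*x^3 + 52*x^2 + 36*x - 144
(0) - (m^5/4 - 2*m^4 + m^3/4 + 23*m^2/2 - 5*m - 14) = -m^5/4 + 2*m^4 - m^3/4 - 23*m^2/2 + 5*m + 14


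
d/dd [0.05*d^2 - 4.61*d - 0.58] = 0.1*d - 4.61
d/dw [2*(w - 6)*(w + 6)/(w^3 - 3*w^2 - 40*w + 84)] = 2*(-w^2 + 12*w - 40)/(w^4 - 18*w^3 + 109*w^2 - 252*w + 196)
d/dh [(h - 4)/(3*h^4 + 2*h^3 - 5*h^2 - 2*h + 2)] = (-9*h^4 + 44*h^3 + 29*h^2 - 40*h - 6)/(9*h^8 + 12*h^7 - 26*h^6 - 32*h^5 + 29*h^4 + 28*h^3 - 16*h^2 - 8*h + 4)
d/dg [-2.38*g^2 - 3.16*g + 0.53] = -4.76*g - 3.16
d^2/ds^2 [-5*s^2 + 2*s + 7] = -10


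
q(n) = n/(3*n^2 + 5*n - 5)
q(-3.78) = -0.20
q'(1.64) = -0.10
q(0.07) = -0.02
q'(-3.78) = -0.13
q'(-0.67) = -0.13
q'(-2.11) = -3.81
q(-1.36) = 0.22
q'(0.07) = -0.23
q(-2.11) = 0.96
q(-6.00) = -0.08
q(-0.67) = 0.10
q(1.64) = 0.15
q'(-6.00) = -0.02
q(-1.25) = 0.19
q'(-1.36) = -0.27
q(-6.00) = -0.08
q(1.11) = 0.26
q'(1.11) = -0.48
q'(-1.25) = -0.22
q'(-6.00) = -0.02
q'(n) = n*(-6*n - 5)/(3*n^2 + 5*n - 5)^2 + 1/(3*n^2 + 5*n - 5) = (3*n^2 - n*(6*n + 5) + 5*n - 5)/(3*n^2 + 5*n - 5)^2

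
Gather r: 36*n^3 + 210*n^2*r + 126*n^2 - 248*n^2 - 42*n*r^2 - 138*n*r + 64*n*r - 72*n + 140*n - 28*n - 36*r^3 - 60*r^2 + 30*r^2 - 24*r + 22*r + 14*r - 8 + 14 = 36*n^3 - 122*n^2 + 40*n - 36*r^3 + r^2*(-42*n - 30) + r*(210*n^2 - 74*n + 12) + 6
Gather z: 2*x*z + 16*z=z*(2*x + 16)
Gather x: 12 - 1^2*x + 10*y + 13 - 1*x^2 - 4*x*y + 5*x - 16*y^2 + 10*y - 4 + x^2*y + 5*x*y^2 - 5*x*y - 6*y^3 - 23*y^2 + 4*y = x^2*(y - 1) + x*(5*y^2 - 9*y + 4) - 6*y^3 - 39*y^2 + 24*y + 21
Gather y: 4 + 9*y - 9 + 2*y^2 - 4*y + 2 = 2*y^2 + 5*y - 3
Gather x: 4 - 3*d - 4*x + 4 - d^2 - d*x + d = -d^2 - 2*d + x*(-d - 4) + 8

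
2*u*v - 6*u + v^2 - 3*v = (2*u + v)*(v - 3)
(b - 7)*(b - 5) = b^2 - 12*b + 35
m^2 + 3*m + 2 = (m + 1)*(m + 2)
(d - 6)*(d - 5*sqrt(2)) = d^2 - 5*sqrt(2)*d - 6*d + 30*sqrt(2)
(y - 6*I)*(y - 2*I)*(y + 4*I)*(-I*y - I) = -I*y^4 - 4*y^3 - I*y^3 - 4*y^2 - 20*I*y^2 - 48*y - 20*I*y - 48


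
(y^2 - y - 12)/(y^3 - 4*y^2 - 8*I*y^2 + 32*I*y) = (y + 3)/(y*(y - 8*I))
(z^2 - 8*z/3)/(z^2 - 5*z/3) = (3*z - 8)/(3*z - 5)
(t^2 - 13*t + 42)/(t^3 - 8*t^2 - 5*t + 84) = (t - 6)/(t^2 - t - 12)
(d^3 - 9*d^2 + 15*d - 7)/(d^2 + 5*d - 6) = (d^2 - 8*d + 7)/(d + 6)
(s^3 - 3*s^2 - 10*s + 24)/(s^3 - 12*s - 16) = (s^2 + s - 6)/(s^2 + 4*s + 4)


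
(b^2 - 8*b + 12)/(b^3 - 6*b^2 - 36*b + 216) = (b - 2)/(b^2 - 36)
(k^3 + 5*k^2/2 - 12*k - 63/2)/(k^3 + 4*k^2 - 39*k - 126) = (k^2 - k/2 - 21/2)/(k^2 + k - 42)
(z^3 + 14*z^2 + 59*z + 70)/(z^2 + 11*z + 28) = (z^2 + 7*z + 10)/(z + 4)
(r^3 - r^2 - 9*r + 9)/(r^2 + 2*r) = (r^3 - r^2 - 9*r + 9)/(r*(r + 2))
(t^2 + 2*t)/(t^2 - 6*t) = (t + 2)/(t - 6)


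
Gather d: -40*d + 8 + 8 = 16 - 40*d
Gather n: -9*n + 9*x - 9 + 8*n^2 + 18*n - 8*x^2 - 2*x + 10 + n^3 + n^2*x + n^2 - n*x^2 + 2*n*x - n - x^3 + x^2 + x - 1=n^3 + n^2*(x + 9) + n*(-x^2 + 2*x + 8) - x^3 - 7*x^2 + 8*x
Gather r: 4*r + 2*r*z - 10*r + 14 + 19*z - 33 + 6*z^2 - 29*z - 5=r*(2*z - 6) + 6*z^2 - 10*z - 24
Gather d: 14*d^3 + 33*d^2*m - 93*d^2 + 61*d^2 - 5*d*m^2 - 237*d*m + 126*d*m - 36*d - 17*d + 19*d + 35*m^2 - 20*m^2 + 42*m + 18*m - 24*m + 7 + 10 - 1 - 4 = 14*d^3 + d^2*(33*m - 32) + d*(-5*m^2 - 111*m - 34) + 15*m^2 + 36*m + 12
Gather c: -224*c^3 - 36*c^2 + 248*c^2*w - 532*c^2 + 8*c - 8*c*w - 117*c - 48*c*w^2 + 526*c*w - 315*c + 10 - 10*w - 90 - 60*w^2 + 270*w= -224*c^3 + c^2*(248*w - 568) + c*(-48*w^2 + 518*w - 424) - 60*w^2 + 260*w - 80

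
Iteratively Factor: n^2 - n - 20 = (n - 5)*(n + 4)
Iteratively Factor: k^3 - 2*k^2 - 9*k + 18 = (k - 2)*(k^2 - 9) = (k - 2)*(k + 3)*(k - 3)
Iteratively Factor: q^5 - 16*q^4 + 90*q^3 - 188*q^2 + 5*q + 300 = (q - 5)*(q^4 - 11*q^3 + 35*q^2 - 13*q - 60) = (q - 5)*(q - 3)*(q^3 - 8*q^2 + 11*q + 20) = (q - 5)*(q - 4)*(q - 3)*(q^2 - 4*q - 5) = (q - 5)^2*(q - 4)*(q - 3)*(q + 1)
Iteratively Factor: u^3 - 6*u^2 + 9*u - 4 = (u - 1)*(u^2 - 5*u + 4) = (u - 4)*(u - 1)*(u - 1)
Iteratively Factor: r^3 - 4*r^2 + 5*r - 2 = (r - 1)*(r^2 - 3*r + 2) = (r - 1)^2*(r - 2)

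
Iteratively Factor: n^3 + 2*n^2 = (n + 2)*(n^2) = n*(n + 2)*(n)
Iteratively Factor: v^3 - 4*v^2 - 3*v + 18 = (v - 3)*(v^2 - v - 6) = (v - 3)^2*(v + 2)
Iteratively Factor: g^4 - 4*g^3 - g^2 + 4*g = (g)*(g^3 - 4*g^2 - g + 4) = g*(g - 1)*(g^2 - 3*g - 4) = g*(g - 4)*(g - 1)*(g + 1)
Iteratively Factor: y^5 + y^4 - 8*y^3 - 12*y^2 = (y)*(y^4 + y^3 - 8*y^2 - 12*y) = y*(y + 2)*(y^3 - y^2 - 6*y) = y*(y - 3)*(y + 2)*(y^2 + 2*y) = y^2*(y - 3)*(y + 2)*(y + 2)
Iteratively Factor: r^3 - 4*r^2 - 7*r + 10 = (r + 2)*(r^2 - 6*r + 5) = (r - 5)*(r + 2)*(r - 1)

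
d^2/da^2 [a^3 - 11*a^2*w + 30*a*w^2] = 6*a - 22*w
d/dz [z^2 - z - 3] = 2*z - 1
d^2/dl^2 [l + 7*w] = 0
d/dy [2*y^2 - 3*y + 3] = 4*y - 3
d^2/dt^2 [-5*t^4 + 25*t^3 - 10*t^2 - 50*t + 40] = -60*t^2 + 150*t - 20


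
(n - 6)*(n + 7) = n^2 + n - 42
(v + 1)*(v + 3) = v^2 + 4*v + 3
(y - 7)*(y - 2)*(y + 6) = y^3 - 3*y^2 - 40*y + 84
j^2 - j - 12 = (j - 4)*(j + 3)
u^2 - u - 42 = (u - 7)*(u + 6)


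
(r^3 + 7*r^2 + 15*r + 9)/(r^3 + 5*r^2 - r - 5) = (r^2 + 6*r + 9)/(r^2 + 4*r - 5)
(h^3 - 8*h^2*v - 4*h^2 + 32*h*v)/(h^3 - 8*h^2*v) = (h - 4)/h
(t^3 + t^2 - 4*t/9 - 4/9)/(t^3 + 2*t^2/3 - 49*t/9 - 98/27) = 3*(3*t^2 + t - 2)/(9*t^2 - 49)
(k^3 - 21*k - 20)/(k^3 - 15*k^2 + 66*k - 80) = (k^2 + 5*k + 4)/(k^2 - 10*k + 16)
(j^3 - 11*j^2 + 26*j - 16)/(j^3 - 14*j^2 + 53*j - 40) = (j - 2)/(j - 5)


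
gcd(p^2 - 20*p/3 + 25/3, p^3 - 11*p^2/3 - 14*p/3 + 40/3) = p - 5/3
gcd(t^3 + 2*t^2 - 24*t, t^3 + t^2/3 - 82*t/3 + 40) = t^2 + 2*t - 24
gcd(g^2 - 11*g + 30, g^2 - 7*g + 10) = g - 5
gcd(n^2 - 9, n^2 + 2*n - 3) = n + 3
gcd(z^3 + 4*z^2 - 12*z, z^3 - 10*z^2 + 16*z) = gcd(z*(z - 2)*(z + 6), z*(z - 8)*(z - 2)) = z^2 - 2*z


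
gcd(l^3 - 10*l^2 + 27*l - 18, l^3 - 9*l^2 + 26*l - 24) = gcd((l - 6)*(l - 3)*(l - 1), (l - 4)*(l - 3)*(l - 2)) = l - 3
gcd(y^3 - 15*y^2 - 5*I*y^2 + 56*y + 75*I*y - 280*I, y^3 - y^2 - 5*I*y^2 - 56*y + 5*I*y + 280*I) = y^2 + y*(-8 - 5*I) + 40*I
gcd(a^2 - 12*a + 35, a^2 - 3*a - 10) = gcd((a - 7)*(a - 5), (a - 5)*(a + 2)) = a - 5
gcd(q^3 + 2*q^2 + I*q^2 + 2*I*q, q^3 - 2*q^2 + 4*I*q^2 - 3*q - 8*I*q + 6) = q + I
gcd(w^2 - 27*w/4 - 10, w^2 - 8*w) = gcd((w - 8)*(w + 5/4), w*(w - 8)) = w - 8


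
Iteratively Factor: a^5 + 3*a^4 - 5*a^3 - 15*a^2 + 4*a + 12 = (a + 2)*(a^4 + a^3 - 7*a^2 - a + 6) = (a + 1)*(a + 2)*(a^3 - 7*a + 6) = (a + 1)*(a + 2)*(a + 3)*(a^2 - 3*a + 2) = (a - 1)*(a + 1)*(a + 2)*(a + 3)*(a - 2)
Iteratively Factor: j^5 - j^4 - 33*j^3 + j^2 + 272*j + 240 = (j - 5)*(j^4 + 4*j^3 - 13*j^2 - 64*j - 48) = (j - 5)*(j + 4)*(j^3 - 13*j - 12) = (j - 5)*(j - 4)*(j + 4)*(j^2 + 4*j + 3) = (j - 5)*(j - 4)*(j + 1)*(j + 4)*(j + 3)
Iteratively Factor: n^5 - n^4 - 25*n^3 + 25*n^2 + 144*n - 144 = (n - 3)*(n^4 + 2*n^3 - 19*n^2 - 32*n + 48) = (n - 3)*(n - 1)*(n^3 + 3*n^2 - 16*n - 48) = (n - 3)*(n - 1)*(n + 3)*(n^2 - 16) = (n - 4)*(n - 3)*(n - 1)*(n + 3)*(n + 4)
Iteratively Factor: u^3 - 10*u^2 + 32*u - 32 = (u - 4)*(u^2 - 6*u + 8) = (u - 4)*(u - 2)*(u - 4)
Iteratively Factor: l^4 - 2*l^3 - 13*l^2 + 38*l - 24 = (l - 2)*(l^3 - 13*l + 12) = (l - 2)*(l + 4)*(l^2 - 4*l + 3) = (l - 3)*(l - 2)*(l + 4)*(l - 1)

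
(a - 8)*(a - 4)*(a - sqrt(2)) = a^3 - 12*a^2 - sqrt(2)*a^2 + 12*sqrt(2)*a + 32*a - 32*sqrt(2)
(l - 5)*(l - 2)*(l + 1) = l^3 - 6*l^2 + 3*l + 10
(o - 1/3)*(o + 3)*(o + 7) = o^3 + 29*o^2/3 + 53*o/3 - 7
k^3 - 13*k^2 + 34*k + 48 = (k - 8)*(k - 6)*(k + 1)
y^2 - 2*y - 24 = (y - 6)*(y + 4)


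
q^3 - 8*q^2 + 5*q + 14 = (q - 7)*(q - 2)*(q + 1)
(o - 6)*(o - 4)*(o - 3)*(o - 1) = o^4 - 14*o^3 + 67*o^2 - 126*o + 72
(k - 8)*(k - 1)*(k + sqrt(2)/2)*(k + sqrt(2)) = k^4 - 9*k^3 + 3*sqrt(2)*k^3/2 - 27*sqrt(2)*k^2/2 + 9*k^2 - 9*k + 12*sqrt(2)*k + 8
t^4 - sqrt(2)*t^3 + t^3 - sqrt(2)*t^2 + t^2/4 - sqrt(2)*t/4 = t*(t + 1/2)^2*(t - sqrt(2))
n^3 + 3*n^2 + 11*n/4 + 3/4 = (n + 1/2)*(n + 1)*(n + 3/2)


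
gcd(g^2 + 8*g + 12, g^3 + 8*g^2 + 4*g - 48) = g + 6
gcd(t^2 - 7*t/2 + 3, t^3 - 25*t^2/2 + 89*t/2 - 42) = t - 3/2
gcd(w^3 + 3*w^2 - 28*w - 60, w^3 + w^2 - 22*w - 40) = w^2 - 3*w - 10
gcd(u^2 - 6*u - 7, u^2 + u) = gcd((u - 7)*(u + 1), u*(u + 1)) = u + 1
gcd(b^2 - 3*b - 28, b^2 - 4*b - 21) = b - 7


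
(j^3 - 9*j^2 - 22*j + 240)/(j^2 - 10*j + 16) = (j^2 - j - 30)/(j - 2)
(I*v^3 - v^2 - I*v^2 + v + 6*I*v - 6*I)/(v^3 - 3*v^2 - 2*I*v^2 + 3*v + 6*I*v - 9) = (I*v^3 - v^2*(1 + I) + v*(1 + 6*I) - 6*I)/(v^3 - v^2*(3 + 2*I) + 3*v*(1 + 2*I) - 9)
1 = 1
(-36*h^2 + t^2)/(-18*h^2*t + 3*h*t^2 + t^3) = (-6*h + t)/(t*(-3*h + t))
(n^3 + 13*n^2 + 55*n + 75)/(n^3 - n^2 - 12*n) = (n^2 + 10*n + 25)/(n*(n - 4))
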